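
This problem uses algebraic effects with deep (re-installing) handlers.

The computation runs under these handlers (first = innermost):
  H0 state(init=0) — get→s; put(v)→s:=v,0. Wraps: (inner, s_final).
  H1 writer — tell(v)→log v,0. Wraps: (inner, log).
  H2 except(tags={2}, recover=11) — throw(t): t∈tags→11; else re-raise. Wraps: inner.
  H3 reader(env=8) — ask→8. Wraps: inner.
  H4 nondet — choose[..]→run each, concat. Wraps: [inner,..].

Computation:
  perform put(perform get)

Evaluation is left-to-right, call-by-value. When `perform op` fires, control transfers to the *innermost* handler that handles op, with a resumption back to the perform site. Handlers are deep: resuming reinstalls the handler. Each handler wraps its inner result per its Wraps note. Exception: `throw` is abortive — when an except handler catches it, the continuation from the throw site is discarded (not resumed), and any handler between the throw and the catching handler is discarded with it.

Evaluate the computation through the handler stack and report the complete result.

Evaluation trace:
get @ H0 ⇒ 0
put(0) @ H0 ⇒ s:=0
H0 returns (0, 0)
H1 returns ((0, 0), ())
H2 returns ((0, 0), ())
H3 returns ((0, 0), ())
H4 returns [((0, 0), ())]
= [((0, 0), ())]

Answer: [((0, 0), ())]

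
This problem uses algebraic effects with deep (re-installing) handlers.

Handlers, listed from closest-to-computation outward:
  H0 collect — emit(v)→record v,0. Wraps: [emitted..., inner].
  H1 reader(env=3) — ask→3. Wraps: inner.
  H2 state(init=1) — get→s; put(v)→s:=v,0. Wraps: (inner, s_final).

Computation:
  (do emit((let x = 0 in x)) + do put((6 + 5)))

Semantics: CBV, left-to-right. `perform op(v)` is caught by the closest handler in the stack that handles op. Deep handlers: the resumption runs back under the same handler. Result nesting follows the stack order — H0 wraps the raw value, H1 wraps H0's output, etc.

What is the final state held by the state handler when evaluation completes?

Answer: 11

Working:
emit(0) @ H0 ⇒ out+=0
put(11) @ H2 ⇒ s:=11
H0 returns [0, 0]
H1 returns [0, 0]
H2 returns ([0, 0], 11)
= ([0, 0], 11)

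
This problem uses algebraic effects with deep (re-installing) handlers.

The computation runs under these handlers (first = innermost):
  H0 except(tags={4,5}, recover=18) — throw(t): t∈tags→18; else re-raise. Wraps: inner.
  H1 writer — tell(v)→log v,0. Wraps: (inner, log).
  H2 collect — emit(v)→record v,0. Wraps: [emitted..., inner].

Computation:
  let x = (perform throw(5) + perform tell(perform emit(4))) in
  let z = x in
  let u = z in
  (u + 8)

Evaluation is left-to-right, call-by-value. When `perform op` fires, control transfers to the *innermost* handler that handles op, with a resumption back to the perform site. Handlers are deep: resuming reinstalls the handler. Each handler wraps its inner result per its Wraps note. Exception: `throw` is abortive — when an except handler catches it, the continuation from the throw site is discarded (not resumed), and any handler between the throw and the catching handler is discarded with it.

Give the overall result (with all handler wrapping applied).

Answer: [(18, ())]

Step-by-step:
throw(5) @ H0 caught ⇒ 18
H1 returns (18, ())
H2 returns [(18, ())]
= [(18, ())]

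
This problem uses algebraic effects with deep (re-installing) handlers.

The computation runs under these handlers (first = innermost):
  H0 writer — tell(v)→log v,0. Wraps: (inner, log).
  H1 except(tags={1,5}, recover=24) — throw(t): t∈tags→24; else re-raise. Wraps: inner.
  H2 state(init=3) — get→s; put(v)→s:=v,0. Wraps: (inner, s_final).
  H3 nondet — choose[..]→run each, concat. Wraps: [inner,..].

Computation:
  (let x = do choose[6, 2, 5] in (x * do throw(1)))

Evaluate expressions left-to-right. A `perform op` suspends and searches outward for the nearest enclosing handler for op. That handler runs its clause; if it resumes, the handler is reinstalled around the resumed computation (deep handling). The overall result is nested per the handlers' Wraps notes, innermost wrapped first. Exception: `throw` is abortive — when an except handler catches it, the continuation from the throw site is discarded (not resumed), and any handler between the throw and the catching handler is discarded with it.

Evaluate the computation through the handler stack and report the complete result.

Answer: [(24, 3), (24, 3), (24, 3)]

Step-by-step:
choose[6, 2, 5] @ H3
  branch[0] choose=6:
    throw(1) @ H1 caught ⇒ 24
    H2 returns (24, 3)
    H3 returns [(24, 3)]
  branch[1] choose=2:
    throw(1) @ H1 caught ⇒ 24
    H2 returns (24, 3)
    H3 returns [(24, 3)]
  branch[2] choose=5:
    throw(1) @ H1 caught ⇒ 24
    H2 returns (24, 3)
    H3 returns [(24, 3)]
= [(24, 3), (24, 3), (24, 3)]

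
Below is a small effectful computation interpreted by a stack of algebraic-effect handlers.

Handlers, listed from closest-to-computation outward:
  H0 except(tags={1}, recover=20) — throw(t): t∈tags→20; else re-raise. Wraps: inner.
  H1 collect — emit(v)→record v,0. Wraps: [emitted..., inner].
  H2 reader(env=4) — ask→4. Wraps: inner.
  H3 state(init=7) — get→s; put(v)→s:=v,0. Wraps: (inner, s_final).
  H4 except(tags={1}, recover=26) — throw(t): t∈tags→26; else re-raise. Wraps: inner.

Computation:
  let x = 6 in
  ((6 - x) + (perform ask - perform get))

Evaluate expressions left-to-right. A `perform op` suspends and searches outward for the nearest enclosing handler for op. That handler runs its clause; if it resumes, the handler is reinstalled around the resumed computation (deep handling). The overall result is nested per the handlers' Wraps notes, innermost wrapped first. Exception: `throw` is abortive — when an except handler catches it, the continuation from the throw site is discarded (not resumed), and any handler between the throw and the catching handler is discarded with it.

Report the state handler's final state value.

Answer: 7

Working:
ask @ H2 ⇒ 4
get @ H3 ⇒ 7
H0 returns -3
H1 returns [-3]
H2 returns [-3]
H3 returns ([-3], 7)
H4 returns ([-3], 7)
= ([-3], 7)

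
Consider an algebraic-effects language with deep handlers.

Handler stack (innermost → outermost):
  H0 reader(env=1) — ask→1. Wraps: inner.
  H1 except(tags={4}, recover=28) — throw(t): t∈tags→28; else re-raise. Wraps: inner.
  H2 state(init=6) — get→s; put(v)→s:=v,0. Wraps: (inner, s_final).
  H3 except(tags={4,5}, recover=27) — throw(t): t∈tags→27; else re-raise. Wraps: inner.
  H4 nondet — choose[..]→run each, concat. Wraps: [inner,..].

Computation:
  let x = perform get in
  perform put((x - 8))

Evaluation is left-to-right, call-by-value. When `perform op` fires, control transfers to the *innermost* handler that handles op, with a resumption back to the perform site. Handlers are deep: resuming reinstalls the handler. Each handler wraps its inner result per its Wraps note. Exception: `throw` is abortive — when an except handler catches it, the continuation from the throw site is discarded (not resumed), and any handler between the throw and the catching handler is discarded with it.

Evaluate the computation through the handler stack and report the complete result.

Step-by-step:
get @ H2 ⇒ 6
put(-2) @ H2 ⇒ s:=-2
H0 returns 0
H1 returns 0
H2 returns (0, -2)
H3 returns (0, -2)
H4 returns [(0, -2)]
= [(0, -2)]

Answer: [(0, -2)]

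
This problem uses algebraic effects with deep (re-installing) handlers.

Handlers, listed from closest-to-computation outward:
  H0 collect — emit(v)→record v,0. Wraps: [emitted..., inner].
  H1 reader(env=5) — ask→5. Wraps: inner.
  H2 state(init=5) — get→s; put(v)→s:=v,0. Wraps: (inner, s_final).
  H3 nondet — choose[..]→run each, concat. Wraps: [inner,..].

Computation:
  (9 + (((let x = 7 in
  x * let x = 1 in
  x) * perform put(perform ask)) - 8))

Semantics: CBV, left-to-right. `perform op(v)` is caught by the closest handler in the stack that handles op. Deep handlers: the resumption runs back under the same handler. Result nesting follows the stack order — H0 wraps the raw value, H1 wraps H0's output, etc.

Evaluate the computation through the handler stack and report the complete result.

Working:
ask @ H1 ⇒ 5
put(5) @ H2 ⇒ s:=5
H0 returns [1]
H1 returns [1]
H2 returns ([1], 5)
H3 returns [([1], 5)]
= [([1], 5)]

Answer: [([1], 5)]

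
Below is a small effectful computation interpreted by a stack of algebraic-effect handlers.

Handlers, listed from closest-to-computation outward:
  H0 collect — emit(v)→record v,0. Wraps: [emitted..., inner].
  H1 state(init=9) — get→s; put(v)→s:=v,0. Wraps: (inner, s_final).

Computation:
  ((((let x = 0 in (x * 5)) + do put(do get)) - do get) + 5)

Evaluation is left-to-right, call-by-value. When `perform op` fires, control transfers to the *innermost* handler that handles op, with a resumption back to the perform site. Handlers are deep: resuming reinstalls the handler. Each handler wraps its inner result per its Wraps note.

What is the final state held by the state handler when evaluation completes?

Answer: 9

Working:
get @ H1 ⇒ 9
put(9) @ H1 ⇒ s:=9
get @ H1 ⇒ 9
H0 returns [-4]
H1 returns ([-4], 9)
= ([-4], 9)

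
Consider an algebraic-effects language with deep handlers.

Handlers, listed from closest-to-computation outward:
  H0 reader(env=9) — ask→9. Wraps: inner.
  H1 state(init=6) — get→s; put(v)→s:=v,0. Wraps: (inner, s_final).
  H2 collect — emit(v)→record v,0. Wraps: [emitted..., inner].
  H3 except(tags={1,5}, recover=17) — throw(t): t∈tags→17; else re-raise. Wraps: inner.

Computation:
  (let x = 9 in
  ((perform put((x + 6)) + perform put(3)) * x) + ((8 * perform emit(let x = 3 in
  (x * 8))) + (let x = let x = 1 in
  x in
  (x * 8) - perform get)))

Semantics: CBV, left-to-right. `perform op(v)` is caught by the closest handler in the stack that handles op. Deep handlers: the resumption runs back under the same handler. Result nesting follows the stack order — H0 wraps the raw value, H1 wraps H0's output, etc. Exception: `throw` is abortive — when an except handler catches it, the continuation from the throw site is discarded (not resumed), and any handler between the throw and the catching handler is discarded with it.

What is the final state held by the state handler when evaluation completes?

Answer: 3

Evaluation trace:
put(15) @ H1 ⇒ s:=15
put(3) @ H1 ⇒ s:=3
emit(24) @ H2 ⇒ out+=24
get @ H1 ⇒ 3
H0 returns 5
H1 returns (5, 3)
H2 returns [24, (5, 3)]
H3 returns [24, (5, 3)]
= [24, (5, 3)]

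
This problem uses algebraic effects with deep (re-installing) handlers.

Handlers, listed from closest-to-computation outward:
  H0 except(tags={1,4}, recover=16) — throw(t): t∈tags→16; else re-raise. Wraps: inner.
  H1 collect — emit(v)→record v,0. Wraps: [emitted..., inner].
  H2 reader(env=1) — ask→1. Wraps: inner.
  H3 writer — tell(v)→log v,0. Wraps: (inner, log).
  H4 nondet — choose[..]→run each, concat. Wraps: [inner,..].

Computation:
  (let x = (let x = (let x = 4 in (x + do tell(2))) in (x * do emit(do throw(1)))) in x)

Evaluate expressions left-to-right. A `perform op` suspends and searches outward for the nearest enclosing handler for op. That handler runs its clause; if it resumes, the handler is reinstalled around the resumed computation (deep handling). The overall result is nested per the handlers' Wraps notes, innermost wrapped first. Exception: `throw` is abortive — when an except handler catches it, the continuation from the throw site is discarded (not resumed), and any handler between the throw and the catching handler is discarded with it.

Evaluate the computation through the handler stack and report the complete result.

Answer: [([16], (2))]

Working:
tell(2) @ H3 ⇒ log+=2
throw(1) @ H0 caught ⇒ 16
H1 returns [16]
H2 returns [16]
H3 returns ([16], (2))
H4 returns [([16], (2))]
= [([16], (2))]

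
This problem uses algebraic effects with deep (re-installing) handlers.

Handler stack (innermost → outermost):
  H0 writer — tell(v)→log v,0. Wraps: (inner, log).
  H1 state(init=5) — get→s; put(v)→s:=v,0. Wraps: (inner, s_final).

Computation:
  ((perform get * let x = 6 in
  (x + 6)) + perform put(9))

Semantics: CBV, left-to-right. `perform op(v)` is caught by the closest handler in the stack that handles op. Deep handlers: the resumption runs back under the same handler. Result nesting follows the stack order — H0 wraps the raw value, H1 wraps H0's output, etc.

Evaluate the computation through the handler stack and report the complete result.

Evaluation trace:
get @ H1 ⇒ 5
put(9) @ H1 ⇒ s:=9
H0 returns (60, ())
H1 returns ((60, ()), 9)
= ((60, ()), 9)

Answer: ((60, ()), 9)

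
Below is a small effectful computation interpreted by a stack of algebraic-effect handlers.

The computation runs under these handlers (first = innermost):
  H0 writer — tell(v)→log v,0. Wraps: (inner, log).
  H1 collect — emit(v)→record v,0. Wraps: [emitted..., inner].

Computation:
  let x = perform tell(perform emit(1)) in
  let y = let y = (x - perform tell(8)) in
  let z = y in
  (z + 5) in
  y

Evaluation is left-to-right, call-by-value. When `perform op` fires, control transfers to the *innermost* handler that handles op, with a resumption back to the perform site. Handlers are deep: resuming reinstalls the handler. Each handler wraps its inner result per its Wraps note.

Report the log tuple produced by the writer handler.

Step-by-step:
emit(1) @ H1 ⇒ out+=1
tell(0) @ H0 ⇒ log+=0
tell(8) @ H0 ⇒ log+=8
H0 returns (5, (0, 8))
H1 returns [1, (5, (0, 8))]
= [1, (5, (0, 8))]

Answer: (0, 8)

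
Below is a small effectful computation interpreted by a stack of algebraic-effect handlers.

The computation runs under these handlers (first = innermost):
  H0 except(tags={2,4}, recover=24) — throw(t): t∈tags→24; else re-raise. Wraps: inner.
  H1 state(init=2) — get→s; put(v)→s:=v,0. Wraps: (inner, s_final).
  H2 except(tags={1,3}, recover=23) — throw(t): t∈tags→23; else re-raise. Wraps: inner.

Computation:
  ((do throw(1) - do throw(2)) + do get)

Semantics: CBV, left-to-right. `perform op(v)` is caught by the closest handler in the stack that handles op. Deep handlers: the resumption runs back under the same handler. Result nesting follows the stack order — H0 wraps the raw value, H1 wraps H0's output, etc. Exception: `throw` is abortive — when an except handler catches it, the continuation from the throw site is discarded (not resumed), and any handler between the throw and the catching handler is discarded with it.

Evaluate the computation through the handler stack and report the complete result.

Working:
throw(1) @ H0 re-raised
throw(1) @ H2 caught ⇒ 23
= 23

Answer: 23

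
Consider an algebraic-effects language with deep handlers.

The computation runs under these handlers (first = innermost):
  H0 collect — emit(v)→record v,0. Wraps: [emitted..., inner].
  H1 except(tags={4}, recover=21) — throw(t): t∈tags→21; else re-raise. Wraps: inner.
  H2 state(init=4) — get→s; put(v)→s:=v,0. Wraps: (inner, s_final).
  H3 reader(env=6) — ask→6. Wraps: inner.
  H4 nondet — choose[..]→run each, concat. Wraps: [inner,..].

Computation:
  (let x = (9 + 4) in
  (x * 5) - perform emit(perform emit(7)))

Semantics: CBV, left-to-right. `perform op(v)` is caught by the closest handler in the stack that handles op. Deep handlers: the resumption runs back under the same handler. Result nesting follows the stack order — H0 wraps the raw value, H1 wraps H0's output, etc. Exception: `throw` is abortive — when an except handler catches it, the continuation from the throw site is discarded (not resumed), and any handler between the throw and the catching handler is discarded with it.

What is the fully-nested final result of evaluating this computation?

Answer: [([7, 0, 65], 4)]

Evaluation trace:
emit(7) @ H0 ⇒ out+=7
emit(0) @ H0 ⇒ out+=0
H0 returns [7, 0, 65]
H1 returns [7, 0, 65]
H2 returns ([7, 0, 65], 4)
H3 returns ([7, 0, 65], 4)
H4 returns [([7, 0, 65], 4)]
= [([7, 0, 65], 4)]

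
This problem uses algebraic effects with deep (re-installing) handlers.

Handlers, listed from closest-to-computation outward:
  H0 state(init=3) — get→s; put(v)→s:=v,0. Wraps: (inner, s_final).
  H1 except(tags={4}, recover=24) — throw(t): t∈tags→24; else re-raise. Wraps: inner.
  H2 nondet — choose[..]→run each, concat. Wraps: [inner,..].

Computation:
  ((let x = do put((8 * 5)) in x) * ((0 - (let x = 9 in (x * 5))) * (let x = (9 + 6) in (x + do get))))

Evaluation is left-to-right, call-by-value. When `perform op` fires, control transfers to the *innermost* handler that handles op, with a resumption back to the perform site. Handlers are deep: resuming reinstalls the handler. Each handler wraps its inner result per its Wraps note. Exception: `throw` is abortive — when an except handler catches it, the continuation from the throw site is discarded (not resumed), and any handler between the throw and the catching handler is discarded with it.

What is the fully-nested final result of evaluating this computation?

Answer: [(0, 40)]

Working:
put(40) @ H0 ⇒ s:=40
get @ H0 ⇒ 40
H0 returns (0, 40)
H1 returns (0, 40)
H2 returns [(0, 40)]
= [(0, 40)]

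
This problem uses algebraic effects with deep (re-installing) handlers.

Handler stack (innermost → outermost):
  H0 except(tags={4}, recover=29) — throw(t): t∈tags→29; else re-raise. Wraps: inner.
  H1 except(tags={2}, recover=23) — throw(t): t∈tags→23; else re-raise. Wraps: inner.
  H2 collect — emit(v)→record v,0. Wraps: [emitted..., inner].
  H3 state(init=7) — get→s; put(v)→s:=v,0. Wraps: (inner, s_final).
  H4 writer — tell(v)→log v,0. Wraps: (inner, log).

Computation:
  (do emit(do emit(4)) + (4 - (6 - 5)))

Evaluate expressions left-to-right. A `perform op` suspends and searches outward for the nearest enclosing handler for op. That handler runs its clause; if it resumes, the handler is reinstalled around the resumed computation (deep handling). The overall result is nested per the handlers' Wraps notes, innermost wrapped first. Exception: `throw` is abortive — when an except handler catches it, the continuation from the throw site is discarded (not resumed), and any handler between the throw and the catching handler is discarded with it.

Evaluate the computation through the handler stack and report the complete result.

Answer: (([4, 0, 3], 7), ())

Working:
emit(4) @ H2 ⇒ out+=4
emit(0) @ H2 ⇒ out+=0
H0 returns 3
H1 returns 3
H2 returns [4, 0, 3]
H3 returns ([4, 0, 3], 7)
H4 returns (([4, 0, 3], 7), ())
= (([4, 0, 3], 7), ())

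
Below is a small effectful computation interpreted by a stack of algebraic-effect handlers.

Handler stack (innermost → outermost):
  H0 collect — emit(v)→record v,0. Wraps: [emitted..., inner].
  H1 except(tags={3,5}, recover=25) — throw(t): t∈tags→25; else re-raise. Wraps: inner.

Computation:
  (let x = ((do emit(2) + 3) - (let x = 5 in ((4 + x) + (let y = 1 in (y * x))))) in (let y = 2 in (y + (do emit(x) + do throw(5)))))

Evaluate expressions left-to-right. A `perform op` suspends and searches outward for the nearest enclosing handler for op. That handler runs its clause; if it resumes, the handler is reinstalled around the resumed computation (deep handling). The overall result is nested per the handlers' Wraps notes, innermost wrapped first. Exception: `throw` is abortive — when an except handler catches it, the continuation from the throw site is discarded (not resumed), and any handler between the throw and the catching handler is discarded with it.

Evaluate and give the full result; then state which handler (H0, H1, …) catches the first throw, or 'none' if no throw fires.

Answer: 25 ; first throw caught by: H1

Evaluation trace:
emit(2) @ H0 ⇒ out+=2
emit(-11) @ H0 ⇒ out+=-11
throw(5) @ H1 caught ⇒ 25
= 25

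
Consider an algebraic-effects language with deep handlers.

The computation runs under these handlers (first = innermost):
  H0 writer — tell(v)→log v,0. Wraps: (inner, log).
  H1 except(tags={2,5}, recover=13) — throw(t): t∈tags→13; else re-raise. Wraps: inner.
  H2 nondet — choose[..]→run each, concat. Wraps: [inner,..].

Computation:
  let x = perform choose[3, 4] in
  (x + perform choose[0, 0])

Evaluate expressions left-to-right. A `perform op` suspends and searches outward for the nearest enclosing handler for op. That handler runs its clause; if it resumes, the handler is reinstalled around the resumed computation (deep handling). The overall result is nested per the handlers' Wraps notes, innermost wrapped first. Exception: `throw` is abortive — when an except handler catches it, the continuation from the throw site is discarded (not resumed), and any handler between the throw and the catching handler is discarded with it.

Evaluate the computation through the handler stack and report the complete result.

Step-by-step:
choose[3, 4] @ H2
  branch[0] choose=3:
    choose[0, 0] @ H2
      branch[0] choose=0:
        H0 returns (3, ())
        H1 returns (3, ())
        H2 returns [(3, ())]
      branch[1] choose=0:
        H0 returns (3, ())
        H1 returns (3, ())
        H2 returns [(3, ())]
  branch[1] choose=4:
    choose[0, 0] @ H2
      branch[0] choose=0:
        H0 returns (4, ())
        H1 returns (4, ())
        H2 returns [(4, ())]
      branch[1] choose=0:
        H0 returns (4, ())
        H1 returns (4, ())
        H2 returns [(4, ())]
= [(3, ()), (3, ()), (4, ()), (4, ())]

Answer: [(3, ()), (3, ()), (4, ()), (4, ())]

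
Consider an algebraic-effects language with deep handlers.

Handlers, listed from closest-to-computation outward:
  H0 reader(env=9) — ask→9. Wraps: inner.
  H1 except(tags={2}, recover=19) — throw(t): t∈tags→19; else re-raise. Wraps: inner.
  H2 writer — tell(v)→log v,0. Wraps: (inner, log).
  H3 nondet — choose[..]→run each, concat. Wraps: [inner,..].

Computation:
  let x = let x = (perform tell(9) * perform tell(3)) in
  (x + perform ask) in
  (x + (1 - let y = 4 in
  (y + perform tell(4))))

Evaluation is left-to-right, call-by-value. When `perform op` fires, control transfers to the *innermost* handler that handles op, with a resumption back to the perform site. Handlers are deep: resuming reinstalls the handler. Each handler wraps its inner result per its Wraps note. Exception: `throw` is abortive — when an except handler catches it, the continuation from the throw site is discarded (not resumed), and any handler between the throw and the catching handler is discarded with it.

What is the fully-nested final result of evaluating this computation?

Evaluation trace:
tell(9) @ H2 ⇒ log+=9
tell(3) @ H2 ⇒ log+=3
ask @ H0 ⇒ 9
tell(4) @ H2 ⇒ log+=4
H0 returns 6
H1 returns 6
H2 returns (6, (9, 3, 4))
H3 returns [(6, (9, 3, 4))]
= [(6, (9, 3, 4))]

Answer: [(6, (9, 3, 4))]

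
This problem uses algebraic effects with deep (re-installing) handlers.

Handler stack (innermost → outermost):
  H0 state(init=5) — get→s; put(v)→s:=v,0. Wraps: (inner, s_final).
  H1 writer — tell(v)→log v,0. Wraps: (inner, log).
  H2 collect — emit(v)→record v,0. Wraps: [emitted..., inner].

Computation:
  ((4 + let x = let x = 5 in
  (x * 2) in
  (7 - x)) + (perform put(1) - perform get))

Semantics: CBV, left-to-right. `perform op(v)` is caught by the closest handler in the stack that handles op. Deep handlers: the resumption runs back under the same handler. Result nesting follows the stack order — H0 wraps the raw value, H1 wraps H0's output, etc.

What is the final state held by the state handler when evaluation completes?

Answer: 1

Evaluation trace:
put(1) @ H0 ⇒ s:=1
get @ H0 ⇒ 1
H0 returns (0, 1)
H1 returns ((0, 1), ())
H2 returns [((0, 1), ())]
= [((0, 1), ())]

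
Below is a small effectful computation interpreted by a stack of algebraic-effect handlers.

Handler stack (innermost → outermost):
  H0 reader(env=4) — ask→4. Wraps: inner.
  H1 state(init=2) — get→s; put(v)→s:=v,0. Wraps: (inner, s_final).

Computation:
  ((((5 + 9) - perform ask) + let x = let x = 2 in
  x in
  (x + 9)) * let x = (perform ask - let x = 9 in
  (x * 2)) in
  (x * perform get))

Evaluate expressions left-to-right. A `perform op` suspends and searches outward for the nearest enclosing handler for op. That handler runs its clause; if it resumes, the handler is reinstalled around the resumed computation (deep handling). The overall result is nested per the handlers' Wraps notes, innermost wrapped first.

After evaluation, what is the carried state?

Answer: 2

Working:
ask @ H0 ⇒ 4
ask @ H0 ⇒ 4
get @ H1 ⇒ 2
H0 returns -588
H1 returns (-588, 2)
= (-588, 2)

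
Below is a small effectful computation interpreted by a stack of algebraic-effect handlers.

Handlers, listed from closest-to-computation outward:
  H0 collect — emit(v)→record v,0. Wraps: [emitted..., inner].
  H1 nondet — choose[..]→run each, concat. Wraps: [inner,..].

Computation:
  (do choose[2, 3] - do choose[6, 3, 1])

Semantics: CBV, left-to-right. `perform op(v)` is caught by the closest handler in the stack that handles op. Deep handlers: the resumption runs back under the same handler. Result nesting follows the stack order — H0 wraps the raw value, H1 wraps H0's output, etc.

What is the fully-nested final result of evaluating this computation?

Answer: [[-4], [-1], [1], [-3], [0], [2]]

Working:
choose[2, 3] @ H1
  branch[0] choose=2:
    choose[6, 3, 1] @ H1
      branch[0] choose=6:
        H0 returns [-4]
        H1 returns [[-4]]
      branch[1] choose=3:
        H0 returns [-1]
        H1 returns [[-1]]
      branch[2] choose=1:
        H0 returns [1]
        H1 returns [[1]]
  branch[1] choose=3:
    choose[6, 3, 1] @ H1
      branch[0] choose=6:
        H0 returns [-3]
        H1 returns [[-3]]
      branch[1] choose=3:
        H0 returns [0]
        H1 returns [[0]]
      branch[2] choose=1:
        H0 returns [2]
        H1 returns [[2]]
= [[-4], [-1], [1], [-3], [0], [2]]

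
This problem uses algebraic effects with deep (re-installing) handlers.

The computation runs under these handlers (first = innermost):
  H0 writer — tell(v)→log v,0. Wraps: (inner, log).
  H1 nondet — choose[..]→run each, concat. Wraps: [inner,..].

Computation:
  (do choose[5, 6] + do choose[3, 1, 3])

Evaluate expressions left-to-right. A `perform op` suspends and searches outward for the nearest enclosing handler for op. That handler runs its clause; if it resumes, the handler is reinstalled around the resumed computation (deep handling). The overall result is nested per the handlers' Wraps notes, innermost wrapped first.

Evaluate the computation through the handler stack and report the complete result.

Answer: [(8, ()), (6, ()), (8, ()), (9, ()), (7, ()), (9, ())]

Evaluation trace:
choose[5, 6] @ H1
  branch[0] choose=5:
    choose[3, 1, 3] @ H1
      branch[0] choose=3:
        H0 returns (8, ())
        H1 returns [(8, ())]
      branch[1] choose=1:
        H0 returns (6, ())
        H1 returns [(6, ())]
      branch[2] choose=3:
        H0 returns (8, ())
        H1 returns [(8, ())]
  branch[1] choose=6:
    choose[3, 1, 3] @ H1
      branch[0] choose=3:
        H0 returns (9, ())
        H1 returns [(9, ())]
      branch[1] choose=1:
        H0 returns (7, ())
        H1 returns [(7, ())]
      branch[2] choose=3:
        H0 returns (9, ())
        H1 returns [(9, ())]
= [(8, ()), (6, ()), (8, ()), (9, ()), (7, ()), (9, ())]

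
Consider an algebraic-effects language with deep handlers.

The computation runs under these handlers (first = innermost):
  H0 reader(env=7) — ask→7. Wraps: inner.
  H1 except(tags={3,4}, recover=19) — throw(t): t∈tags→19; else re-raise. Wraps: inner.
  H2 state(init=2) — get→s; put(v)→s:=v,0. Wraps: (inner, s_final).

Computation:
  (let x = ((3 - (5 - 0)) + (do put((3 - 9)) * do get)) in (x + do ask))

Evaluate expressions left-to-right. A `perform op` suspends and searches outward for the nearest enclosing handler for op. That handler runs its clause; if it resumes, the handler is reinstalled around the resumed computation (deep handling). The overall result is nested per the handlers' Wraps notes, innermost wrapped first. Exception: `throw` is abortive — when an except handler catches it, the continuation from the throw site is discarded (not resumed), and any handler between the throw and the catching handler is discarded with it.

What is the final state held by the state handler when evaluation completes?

Answer: -6

Evaluation trace:
put(-6) @ H2 ⇒ s:=-6
get @ H2 ⇒ -6
ask @ H0 ⇒ 7
H0 returns 5
H1 returns 5
H2 returns (5, -6)
= (5, -6)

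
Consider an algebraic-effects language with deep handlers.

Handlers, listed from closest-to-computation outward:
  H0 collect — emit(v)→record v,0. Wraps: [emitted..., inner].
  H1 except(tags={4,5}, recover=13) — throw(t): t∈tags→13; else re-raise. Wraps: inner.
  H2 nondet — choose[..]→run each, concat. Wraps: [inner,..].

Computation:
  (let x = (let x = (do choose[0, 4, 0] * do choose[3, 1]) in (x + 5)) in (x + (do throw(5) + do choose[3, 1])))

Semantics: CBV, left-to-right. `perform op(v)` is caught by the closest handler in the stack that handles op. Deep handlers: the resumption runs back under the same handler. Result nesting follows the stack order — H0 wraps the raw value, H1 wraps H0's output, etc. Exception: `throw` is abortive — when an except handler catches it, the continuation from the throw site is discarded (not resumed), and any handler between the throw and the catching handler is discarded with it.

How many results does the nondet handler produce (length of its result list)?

Answer: 6

Evaluation trace:
choose[0, 4, 0] @ H2
  branch[0] choose=0:
    choose[3, 1] @ H2
      branch[0] choose=3:
        throw(5) @ H1 caught ⇒ 13
        H2 returns [13]
      branch[1] choose=1:
        throw(5) @ H1 caught ⇒ 13
        H2 returns [13]
  branch[1] choose=4:
    choose[3, 1] @ H2
      branch[0] choose=3:
        throw(5) @ H1 caught ⇒ 13
        H2 returns [13]
      branch[1] choose=1:
        throw(5) @ H1 caught ⇒ 13
        H2 returns [13]
  branch[2] choose=0:
    choose[3, 1] @ H2
      branch[0] choose=3:
        throw(5) @ H1 caught ⇒ 13
        H2 returns [13]
      branch[1] choose=1:
        throw(5) @ H1 caught ⇒ 13
        H2 returns [13]
= [13, 13, 13, 13, 13, 13]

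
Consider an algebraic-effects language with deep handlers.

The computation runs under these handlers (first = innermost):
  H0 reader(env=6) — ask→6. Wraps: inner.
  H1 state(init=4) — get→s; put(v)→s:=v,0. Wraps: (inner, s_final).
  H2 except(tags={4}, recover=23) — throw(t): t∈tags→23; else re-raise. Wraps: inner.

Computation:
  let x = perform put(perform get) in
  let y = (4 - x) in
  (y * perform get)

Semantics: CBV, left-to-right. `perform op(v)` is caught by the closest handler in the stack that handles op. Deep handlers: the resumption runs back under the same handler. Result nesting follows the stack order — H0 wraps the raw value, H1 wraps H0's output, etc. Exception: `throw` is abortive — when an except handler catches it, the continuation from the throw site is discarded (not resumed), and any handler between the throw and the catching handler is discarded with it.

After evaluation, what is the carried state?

Step-by-step:
get @ H1 ⇒ 4
put(4) @ H1 ⇒ s:=4
get @ H1 ⇒ 4
H0 returns 16
H1 returns (16, 4)
H2 returns (16, 4)
= (16, 4)

Answer: 4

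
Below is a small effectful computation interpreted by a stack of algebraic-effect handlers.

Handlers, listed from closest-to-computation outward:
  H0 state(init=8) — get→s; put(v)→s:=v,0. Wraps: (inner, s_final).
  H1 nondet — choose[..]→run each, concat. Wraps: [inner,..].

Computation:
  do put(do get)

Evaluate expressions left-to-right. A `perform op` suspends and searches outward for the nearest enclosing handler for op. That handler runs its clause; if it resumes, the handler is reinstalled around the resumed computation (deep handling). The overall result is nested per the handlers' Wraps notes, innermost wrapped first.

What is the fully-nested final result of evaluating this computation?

Answer: [(0, 8)]

Evaluation trace:
get @ H0 ⇒ 8
put(8) @ H0 ⇒ s:=8
H0 returns (0, 8)
H1 returns [(0, 8)]
= [(0, 8)]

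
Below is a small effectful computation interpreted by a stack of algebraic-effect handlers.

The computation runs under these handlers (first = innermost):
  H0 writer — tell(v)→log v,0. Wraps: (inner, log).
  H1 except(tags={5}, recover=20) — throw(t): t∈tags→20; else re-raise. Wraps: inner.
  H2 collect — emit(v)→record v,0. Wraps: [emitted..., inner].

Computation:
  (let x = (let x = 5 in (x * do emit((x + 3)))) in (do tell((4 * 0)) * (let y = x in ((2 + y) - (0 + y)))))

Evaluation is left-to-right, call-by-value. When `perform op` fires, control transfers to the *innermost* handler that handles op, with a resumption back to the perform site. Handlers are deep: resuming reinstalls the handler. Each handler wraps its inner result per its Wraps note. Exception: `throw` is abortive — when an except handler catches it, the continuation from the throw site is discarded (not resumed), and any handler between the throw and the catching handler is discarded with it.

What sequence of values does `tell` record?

Answer: (0)

Working:
emit(8) @ H2 ⇒ out+=8
tell(0) @ H0 ⇒ log+=0
H0 returns (0, (0))
H1 returns (0, (0))
H2 returns [8, (0, (0))]
= [8, (0, (0))]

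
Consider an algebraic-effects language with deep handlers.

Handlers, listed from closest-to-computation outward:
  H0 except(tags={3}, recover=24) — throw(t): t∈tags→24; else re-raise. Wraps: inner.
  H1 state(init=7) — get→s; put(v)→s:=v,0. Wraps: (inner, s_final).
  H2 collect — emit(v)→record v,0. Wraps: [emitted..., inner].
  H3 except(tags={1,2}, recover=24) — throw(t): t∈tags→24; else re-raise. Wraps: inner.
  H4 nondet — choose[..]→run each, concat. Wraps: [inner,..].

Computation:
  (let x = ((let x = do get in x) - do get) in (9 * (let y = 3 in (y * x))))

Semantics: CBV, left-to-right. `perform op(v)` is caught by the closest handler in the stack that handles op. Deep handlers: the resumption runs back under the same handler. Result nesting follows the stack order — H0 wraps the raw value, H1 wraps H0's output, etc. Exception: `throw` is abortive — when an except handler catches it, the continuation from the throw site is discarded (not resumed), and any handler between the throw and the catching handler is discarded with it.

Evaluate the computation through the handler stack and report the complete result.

Answer: [[(0, 7)]]

Evaluation trace:
get @ H1 ⇒ 7
get @ H1 ⇒ 7
H0 returns 0
H1 returns (0, 7)
H2 returns [(0, 7)]
H3 returns [(0, 7)]
H4 returns [[(0, 7)]]
= [[(0, 7)]]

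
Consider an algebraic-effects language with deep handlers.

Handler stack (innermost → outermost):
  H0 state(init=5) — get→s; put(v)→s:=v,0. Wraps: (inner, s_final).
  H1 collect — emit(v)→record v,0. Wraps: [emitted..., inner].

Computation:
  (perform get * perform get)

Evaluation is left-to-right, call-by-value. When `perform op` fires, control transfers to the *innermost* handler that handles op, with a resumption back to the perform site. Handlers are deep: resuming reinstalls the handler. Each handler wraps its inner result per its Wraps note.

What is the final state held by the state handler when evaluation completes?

Evaluation trace:
get @ H0 ⇒ 5
get @ H0 ⇒ 5
H0 returns (25, 5)
H1 returns [(25, 5)]
= [(25, 5)]

Answer: 5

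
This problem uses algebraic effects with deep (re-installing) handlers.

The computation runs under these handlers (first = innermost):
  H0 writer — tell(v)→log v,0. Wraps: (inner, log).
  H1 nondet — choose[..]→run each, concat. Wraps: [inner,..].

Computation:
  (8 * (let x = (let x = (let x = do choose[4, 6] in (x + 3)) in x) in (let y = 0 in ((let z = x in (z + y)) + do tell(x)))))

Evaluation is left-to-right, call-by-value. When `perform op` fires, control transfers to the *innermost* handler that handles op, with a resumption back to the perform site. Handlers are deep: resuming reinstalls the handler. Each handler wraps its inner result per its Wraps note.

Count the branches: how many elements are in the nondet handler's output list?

Step-by-step:
choose[4, 6] @ H1
  branch[0] choose=4:
    tell(7) @ H0 ⇒ log+=7
    H0 returns (56, (7))
    H1 returns [(56, (7))]
  branch[1] choose=6:
    tell(9) @ H0 ⇒ log+=9
    H0 returns (72, (9))
    H1 returns [(72, (9))]
= [(56, (7)), (72, (9))]

Answer: 2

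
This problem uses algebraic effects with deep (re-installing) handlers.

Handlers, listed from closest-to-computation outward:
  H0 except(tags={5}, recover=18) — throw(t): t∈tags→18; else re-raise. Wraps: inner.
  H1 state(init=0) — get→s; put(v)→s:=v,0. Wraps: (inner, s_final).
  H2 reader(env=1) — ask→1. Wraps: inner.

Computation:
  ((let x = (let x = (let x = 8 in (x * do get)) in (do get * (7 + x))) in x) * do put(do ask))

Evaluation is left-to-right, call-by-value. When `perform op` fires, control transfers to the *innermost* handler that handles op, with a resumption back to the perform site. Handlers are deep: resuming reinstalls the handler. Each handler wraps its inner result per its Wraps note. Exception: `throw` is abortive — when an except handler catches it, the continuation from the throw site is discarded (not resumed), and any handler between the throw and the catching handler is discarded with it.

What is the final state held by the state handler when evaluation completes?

Step-by-step:
get @ H1 ⇒ 0
get @ H1 ⇒ 0
ask @ H2 ⇒ 1
put(1) @ H1 ⇒ s:=1
H0 returns 0
H1 returns (0, 1)
H2 returns (0, 1)
= (0, 1)

Answer: 1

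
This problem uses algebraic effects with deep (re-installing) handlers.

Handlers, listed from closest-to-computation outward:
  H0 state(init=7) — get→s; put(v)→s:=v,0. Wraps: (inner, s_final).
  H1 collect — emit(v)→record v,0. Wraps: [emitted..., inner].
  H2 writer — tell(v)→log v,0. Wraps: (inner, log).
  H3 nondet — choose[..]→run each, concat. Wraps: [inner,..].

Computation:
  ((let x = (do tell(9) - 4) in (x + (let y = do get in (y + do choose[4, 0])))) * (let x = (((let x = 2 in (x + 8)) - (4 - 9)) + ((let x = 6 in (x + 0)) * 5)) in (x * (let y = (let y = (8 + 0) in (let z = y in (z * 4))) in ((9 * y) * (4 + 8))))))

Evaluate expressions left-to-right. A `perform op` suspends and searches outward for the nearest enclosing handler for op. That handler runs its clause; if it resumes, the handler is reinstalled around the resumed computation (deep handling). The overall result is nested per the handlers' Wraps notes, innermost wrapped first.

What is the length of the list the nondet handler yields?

Answer: 2

Working:
tell(9) @ H2 ⇒ log+=9
get @ H0 ⇒ 7
choose[4, 0] @ H3
  branch[0] choose=4:
    H0 returns (1088640, 7)
    H1 returns [(1088640, 7)]
    H2 returns ([(1088640, 7)], (9))
    H3 returns [([(1088640, 7)], (9))]
  branch[1] choose=0:
    H0 returns (466560, 7)
    H1 returns [(466560, 7)]
    H2 returns ([(466560, 7)], (9))
    H3 returns [([(466560, 7)], (9))]
= [([(1088640, 7)], (9)), ([(466560, 7)], (9))]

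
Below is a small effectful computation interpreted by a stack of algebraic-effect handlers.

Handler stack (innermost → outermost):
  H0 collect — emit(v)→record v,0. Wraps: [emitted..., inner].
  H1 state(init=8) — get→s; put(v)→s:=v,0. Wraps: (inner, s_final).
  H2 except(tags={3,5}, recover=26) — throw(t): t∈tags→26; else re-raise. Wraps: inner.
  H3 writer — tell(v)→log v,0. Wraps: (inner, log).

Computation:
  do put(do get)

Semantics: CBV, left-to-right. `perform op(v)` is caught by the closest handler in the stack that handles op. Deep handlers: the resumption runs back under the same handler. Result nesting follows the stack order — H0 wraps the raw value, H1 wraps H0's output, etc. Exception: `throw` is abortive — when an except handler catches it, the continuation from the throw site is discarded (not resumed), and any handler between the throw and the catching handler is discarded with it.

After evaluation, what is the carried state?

Step-by-step:
get @ H1 ⇒ 8
put(8) @ H1 ⇒ s:=8
H0 returns [0]
H1 returns ([0], 8)
H2 returns ([0], 8)
H3 returns (([0], 8), ())
= (([0], 8), ())

Answer: 8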